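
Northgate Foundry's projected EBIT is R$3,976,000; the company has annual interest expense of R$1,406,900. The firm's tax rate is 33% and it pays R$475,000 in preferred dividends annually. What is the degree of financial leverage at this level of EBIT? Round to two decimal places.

Annual interest charges come to R$1,406,900.00.
Pre-tax preferred-dividend burden = R$475,000 ÷ (1 − 0.33) = R$708,955.22.
DFL = EBIT ÷ [EBIT − I − D_p/(1−t)] = R$3,976,000 ÷ [R$3,976,000 − R$1,406,900.00 − R$708,955.22] = R$3,976,000 ÷ R$1,860,144.78 = 2.1375.

2.14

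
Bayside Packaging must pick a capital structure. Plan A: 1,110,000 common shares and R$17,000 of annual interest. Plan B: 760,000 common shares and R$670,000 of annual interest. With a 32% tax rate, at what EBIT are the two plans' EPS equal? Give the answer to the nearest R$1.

R$2,087,943

At indifference, (EBIT − 17,000)(1 − t)/1,110,000 = (EBIT − 670,000)(1 − t)/760,000.
Cancelling (1 − t) and cross-multiplying: 760,000·(EBIT − 17,000) = 1,110,000·(EBIT − 670,000).
EBIT × (1,110,000 − 760,000) = 670,000 × 1,110,000 − 17,000 × 760,000 = 730,780,000,000, so EBIT = 730,780,000,000 ÷ 350,000 = 2,087,942.86.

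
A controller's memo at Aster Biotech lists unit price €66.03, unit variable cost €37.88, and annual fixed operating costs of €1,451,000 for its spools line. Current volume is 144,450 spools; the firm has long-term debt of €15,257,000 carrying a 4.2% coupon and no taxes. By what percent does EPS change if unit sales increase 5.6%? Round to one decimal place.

At 144,450 units, contribution = 144,450 × €28.15 = €4,066,267.50.
Operating income = contribution − fixed costs = €4,066,267.50 − €1,451,000 = €2,615,267.50.
After interest of €640,794.00, pre-tax earnings = €1,974,473.50.
DCL = total CM / (EBIT − I) = €4,066,267.50 / €1,974,473.50 = 2.0594.
%ΔEPS = DCL × %ΔSales = 2.0594 × +5.6% = +11.5%.

+11.5%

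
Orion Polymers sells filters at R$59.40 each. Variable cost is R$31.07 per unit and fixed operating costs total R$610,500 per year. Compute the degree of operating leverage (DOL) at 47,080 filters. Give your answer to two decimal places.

Total contribution margin = 47,080 × R$28.33 = R$1,333,776.40.
Subtracting fixed costs: EBIT = R$1,333,776.40 − R$610,500 = R$723,276.40.
So DOL = total CM / EBIT = R$1,333,776.40 / R$723,276.40 = 1.8441.

1.84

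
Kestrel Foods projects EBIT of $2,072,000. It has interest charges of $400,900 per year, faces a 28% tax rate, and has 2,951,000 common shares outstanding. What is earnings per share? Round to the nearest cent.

Interest = $400,900.00, so EBT = $2,072,000 − $400,900.00 = $1,671,100.00.
Net income = $1,671,100.00 × (1 − 0.28) = $1,203,192.00.
Per share: $1,203,192.00 / 2,951,000 shares = $0.41.

$0.41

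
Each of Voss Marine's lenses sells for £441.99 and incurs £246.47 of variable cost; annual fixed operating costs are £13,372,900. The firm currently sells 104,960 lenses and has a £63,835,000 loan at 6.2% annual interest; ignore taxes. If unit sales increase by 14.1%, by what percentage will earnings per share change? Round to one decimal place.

Contribution at this volume is 104,960 × £195.52 = £20,521,779.20.
Operating income = contribution − fixed costs = £20,521,779.20 − £13,372,900 = £7,148,879.20.
After interest of £3,957,770.00, pre-tax earnings = £3,191,109.20.
DCL = total CM / (EBIT − I) = £20,521,779.20 / £3,191,109.20 = 6.4309.
%ΔEPS = DCL × %ΔSales = 6.4309 × +14.1% = +90.7%.

+90.7%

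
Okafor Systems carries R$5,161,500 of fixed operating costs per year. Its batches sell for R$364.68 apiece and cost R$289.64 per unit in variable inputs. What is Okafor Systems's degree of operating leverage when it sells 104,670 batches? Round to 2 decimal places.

2.92

Total contribution margin = 104,670 × R$75.04 = R$7,854,436.80.
EBIT = R$7,854,436.80 − R$5,161,500 = R$2,692,936.80.
DOL = contribution ÷ EBIT = R$7,854,436.80 ÷ R$2,692,936.80 = 2.9167.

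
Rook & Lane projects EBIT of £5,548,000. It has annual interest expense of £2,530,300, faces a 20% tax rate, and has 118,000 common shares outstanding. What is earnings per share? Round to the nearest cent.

£20.46

Pre-tax income = £5,548,000 − £2,530,300.00 = £3,017,700.00.
After tax at 20%: net income = £3,017,700.00 × 0.80 = £2,414,160.00.
Per share: £2,414,160.00 / 118,000 shares = £20.46.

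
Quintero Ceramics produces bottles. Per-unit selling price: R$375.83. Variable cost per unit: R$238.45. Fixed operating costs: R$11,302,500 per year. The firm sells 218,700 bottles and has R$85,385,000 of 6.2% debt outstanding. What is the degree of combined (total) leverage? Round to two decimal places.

At 218,700 units, contribution = 218,700 × R$137.38 = R$30,045,006.00.
Operating income = contribution − fixed costs = R$30,045,006.00 − R$11,302,500 = R$18,742,506.00. Interest = R$5,293,870.00, so EBIT − I = R$13,448,636.00.
DCL = contribution ÷ (EBIT − I) = R$30,045,006.00 ÷ R$13,448,636.00 = 2.2341.

2.23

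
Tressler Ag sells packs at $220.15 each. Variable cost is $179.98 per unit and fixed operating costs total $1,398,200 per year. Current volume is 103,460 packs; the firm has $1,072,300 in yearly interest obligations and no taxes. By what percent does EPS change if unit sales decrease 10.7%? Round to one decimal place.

Total contribution margin = 103,460 × $40.17 = $4,155,988.20.
Subtracting fixed costs: EBIT = $4,155,988.20 − $1,398,200 = $2,757,788.20.
After interest of $1,072,300.00, pre-tax earnings = $1,685,488.20.
Degree of combined leverage = contribution ÷ (EBIT − I) = $4,155,988.20 ÷ $1,685,488.20 = 2.4657.
EPS therefore changes by 2.4657 × (-10.7%) = -26.4%.

-26.4%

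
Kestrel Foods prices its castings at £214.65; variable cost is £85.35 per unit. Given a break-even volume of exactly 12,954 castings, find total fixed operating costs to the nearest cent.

Unit CM = price − variable cost = £214.65 − £85.35 = £129.30.
Fixed costs = break-even units × CM = 12,954 × £129.30 = £1,674,952.20.

£1,674,952.20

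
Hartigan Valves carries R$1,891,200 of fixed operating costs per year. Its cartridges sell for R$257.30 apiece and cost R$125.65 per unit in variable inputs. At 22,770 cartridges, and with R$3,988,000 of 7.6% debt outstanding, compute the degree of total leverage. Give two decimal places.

3.73

Total contribution margin = 22,770 × R$131.65 = R$2,997,670.50.
Operating income = contribution − fixed costs = R$2,997,670.50 − R$1,891,200 = R$1,106,470.50. Interest = R$303,088.00, so EBIT − I = R$803,382.50.
Degree of total leverage = total CM / (EBIT − interest) = R$2,997,670.50 / R$803,382.50 = 3.7313.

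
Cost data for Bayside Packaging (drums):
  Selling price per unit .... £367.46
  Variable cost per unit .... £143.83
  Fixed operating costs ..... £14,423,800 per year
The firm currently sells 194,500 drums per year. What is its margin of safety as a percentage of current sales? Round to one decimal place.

66.8%

Unit CM = price − variable cost = £367.46 − £143.83 = £223.63. Break-even units = £14,423,800 ÷ £223.63 = 64,498.50; break-even revenue = 64,498.50 × £367.46 = £23,700,619.54.
Actual sales revenue = 194,500 × £367.46 = £71,470,970.00.
Margin of safety = (£71,470,970.00 − £23,700,619.54) ÷ £71,470,970.00 = 66.8%.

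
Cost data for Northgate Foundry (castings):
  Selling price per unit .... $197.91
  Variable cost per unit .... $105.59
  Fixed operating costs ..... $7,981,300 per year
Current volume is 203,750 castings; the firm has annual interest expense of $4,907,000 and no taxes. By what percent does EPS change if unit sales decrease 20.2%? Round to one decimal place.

At 203,750 units, contribution = 203,750 × $92.32 = $18,810,200.00.
Operating income = contribution − fixed costs = $18,810,200.00 − $7,981,300 = $10,828,900.00.
After interest of $4,907,000.00, pre-tax earnings = $5,921,900.00.
DCL = total CM / (EBIT − I) = $18,810,200.00 / $5,921,900.00 = 3.1764.
%ΔEPS = DCL × %ΔSales = 3.1764 × -20.2% = -64.2%.

-64.2%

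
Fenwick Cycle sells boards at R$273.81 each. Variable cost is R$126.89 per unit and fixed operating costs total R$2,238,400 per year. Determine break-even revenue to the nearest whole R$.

Contribution margin per unit = R$273.81 − R$126.89 = R$146.92, a CM ratio of R$146.92 ÷ R$273.81 = 0.5366.
Break-even revenue = fixed costs × price ÷ CM = R$2,238,400 × R$273.81 ÷ R$146.92 = R$4,171,633.

R$4,171,633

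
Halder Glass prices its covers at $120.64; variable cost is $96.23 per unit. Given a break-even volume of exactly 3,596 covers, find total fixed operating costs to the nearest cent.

$87,778.36

Contribution margin per unit = $120.64 − $96.23 = $24.41.
Since BE = FC / CM, FC = 3,596 × $24.41 = $87,778.36.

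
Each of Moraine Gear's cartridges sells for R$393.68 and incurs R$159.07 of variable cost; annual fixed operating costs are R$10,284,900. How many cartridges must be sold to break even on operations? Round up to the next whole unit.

43,839 cartridges

Unit CM = price − variable cost = R$393.68 − R$159.07 = R$234.61.
Break-even volume = fixed costs ÷ CM per unit = R$10,284,900 ÷ R$234.61 = 43,838.28, so 43,839 cartridges.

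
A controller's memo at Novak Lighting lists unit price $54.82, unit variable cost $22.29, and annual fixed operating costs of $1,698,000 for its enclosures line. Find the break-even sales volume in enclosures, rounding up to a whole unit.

Each unit contributes $54.82 − $22.29 = $32.53.
Units to break even: $1,698,000 ÷ $32.53 = 52,197.97, rounded up to 52,198.

52,198 enclosures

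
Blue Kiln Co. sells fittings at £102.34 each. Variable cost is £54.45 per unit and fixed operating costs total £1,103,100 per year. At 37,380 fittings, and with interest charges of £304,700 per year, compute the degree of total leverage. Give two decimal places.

4.68

Contribution at this volume is 37,380 × £47.89 = £1,790,128.20.
EBIT = £1,790,128.20 − £1,103,100 = £687,028.20. Interest = £304,700.00, so EBIT − I = £382,328.20.
Degree of total leverage = total CM / (EBIT − interest) = £1,790,128.20 / £382,328.20 = 4.6822.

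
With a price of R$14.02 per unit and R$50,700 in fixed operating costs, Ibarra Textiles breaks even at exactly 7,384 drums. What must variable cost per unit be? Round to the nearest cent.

R$7.15

Contribution per unit must be FC / Q = R$50,700 / 7,384 = R$6.8662.
Variable cost per unit = R$14.02 − R$6.8662 = R$7.15.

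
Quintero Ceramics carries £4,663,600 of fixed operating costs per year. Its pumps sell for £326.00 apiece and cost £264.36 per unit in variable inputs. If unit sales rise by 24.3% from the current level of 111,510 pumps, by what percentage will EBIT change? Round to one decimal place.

+75.6%

Contribution at this volume is 111,510 × £61.64 = £6,873,476.40.
Operating income = contribution − fixed costs = £6,873,476.40 − £4,663,600 = £2,209,876.40.
So DOL = total CM / EBIT = £6,873,476.40 / £2,209,876.40 = 3.1103.
So EBIT moves 3.1103 × (+24.3%) = +75.6%.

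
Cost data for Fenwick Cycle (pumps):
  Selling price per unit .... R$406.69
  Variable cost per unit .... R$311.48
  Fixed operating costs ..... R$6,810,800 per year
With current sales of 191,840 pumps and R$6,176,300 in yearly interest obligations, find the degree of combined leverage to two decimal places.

3.46

At 191,840 units, contribution = 191,840 × R$95.21 = R$18,265,086.40.
EBIT = R$18,265,086.40 − R$6,810,800 = R$11,454,286.40. Interest = R$6,176,300.00, so EBIT − I = R$5,277,986.40.
Degree of total leverage = total CM / (EBIT − interest) = R$18,265,086.40 / R$5,277,986.40 = 3.4606.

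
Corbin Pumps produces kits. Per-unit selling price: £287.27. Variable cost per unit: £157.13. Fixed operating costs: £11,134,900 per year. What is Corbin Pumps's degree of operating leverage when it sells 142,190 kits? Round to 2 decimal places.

Total contribution margin = 142,190 × £130.14 = £18,504,606.60.
EBIT = £18,504,606.60 − £11,134,900 = £7,369,706.60.
Degree of operating leverage = £18,504,606.60 / £7,369,706.60 = 2.5109.

2.51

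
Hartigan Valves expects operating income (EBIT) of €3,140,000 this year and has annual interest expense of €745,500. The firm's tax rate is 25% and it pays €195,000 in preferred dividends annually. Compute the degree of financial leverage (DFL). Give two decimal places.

Interest = €745,500.00.
Preferred dividends grossed up pre-tax: €195,000 / (1 − 0.25) = €260,000.00.
DFL = EBIT ÷ [EBIT − I − D_p/(1−t)] = €3,140,000 ÷ [€3,140,000 − €745,500.00 − €260,000.00] = €3,140,000 ÷ €2,134,500.00 = 1.4711.

1.47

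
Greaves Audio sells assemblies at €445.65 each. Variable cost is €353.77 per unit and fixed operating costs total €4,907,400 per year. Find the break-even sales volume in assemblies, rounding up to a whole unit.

53,411 assemblies

Each unit contributes €445.65 − €353.77 = €91.88.
Break-even Q = €4,907,400 / €91.88 = 53,410.97 → 53,411 assemblies.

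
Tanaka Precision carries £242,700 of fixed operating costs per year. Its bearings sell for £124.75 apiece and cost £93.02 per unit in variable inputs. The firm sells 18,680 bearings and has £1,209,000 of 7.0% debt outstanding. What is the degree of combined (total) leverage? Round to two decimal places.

2.23

Contribution at this volume is 18,680 × £31.73 = £592,716.40.
EBIT = £592,716.40 − £242,700 = £350,016.40. Interest = £84,630.00, so EBIT − I = £265,386.40.
Degree of total leverage = total CM / (EBIT − interest) = £592,716.40 / £265,386.40 = 2.2334.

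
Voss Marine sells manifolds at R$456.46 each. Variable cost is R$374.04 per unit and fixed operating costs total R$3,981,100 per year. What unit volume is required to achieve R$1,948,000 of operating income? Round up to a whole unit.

71,938 manifolds

Each unit contributes R$456.46 − R$374.04 = R$82.42.
Units = (FC + target) / CM = (R$3,981,100 + R$1,948,000) / R$82.42 = 71,937.64, so 71,938 manifolds.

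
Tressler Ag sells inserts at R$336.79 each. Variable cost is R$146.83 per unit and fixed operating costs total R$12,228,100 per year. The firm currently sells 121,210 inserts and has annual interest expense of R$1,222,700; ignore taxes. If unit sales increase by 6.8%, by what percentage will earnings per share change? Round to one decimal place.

Total contribution margin = 121,210 × R$189.96 = R$23,025,051.60.
Subtracting fixed costs: EBIT = R$23,025,051.60 − R$12,228,100 = R$10,796,951.60.
After interest of R$1,222,700.00, pre-tax earnings = R$9,574,251.60.
Degree of combined leverage = contribution ÷ (EBIT − I) = R$23,025,051.60 ÷ R$9,574,251.60 = 2.4049.
%ΔEPS = DCL × %ΔSales = 2.4049 × +6.8% = +16.4%.

+16.4%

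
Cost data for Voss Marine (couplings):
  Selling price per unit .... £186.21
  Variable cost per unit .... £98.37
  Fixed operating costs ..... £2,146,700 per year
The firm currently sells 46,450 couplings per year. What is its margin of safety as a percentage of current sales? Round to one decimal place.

Unit CM = price − variable cost = £186.21 − £98.37 = £87.84. Break-even units = £2,146,700 ÷ £87.84 = 24,438.75; break-even revenue = 24,438.75 × £186.21 = £4,550,740.06.
Actual sales revenue = 46,450 × £186.21 = £8,649,454.50.
Margin of safety = (£8,649,454.50 − £4,550,740.06) ÷ £8,649,454.50 = 47.4%.

47.4%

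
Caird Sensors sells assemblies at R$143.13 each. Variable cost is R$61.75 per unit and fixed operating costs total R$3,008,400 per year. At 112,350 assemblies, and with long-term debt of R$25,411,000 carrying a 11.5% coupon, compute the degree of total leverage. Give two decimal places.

2.85

Total contribution margin = 112,350 × R$81.38 = R$9,143,043.00.
Operating income = contribution − fixed costs = R$9,143,043.00 − R$3,008,400 = R$6,134,643.00. Interest = R$2,922,265.00, so EBIT − I = R$3,212,378.00.
DCL = contribution ÷ (EBIT − I) = R$9,143,043.00 ÷ R$3,212,378.00 = 2.8462.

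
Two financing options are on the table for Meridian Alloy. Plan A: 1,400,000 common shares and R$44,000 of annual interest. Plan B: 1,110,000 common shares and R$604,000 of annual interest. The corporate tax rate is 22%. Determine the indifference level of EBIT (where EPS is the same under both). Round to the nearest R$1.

Set EPS_A = EPS_B: (EBIT − R$44,000)(1 − 0.22) ÷ 1,400,000 = (EBIT − R$604,000)(1 − 0.22) ÷ 1,110,000.
Cancelling (1 − t) and cross-multiplying: 1,110,000·(EBIT − 44,000) = 1,400,000·(EBIT − 604,000).
EBIT × (1,400,000 − 1,110,000) = 604,000 × 1,400,000 − 44,000 × 1,110,000 = 796,760,000,000, so EBIT = 796,760,000,000 ÷ 290,000 = 2,747,448.28.

R$2,747,448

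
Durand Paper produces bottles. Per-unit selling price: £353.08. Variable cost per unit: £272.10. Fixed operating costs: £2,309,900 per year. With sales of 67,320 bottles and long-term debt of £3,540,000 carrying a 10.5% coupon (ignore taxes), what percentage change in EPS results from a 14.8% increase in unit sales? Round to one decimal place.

+29.1%

Contribution at this volume is 67,320 × £80.98 = £5,451,573.60.
Operating income = contribution − fixed costs = £5,451,573.60 − £2,309,900 = £3,141,673.60.
After interest of £371,700.00, pre-tax earnings = £2,769,973.60.
DCL = total CM / (EBIT − I) = £5,451,573.60 / £2,769,973.60 = 1.9681.
%ΔEPS = DCL × %ΔSales = 1.9681 × +14.8% = +29.1%.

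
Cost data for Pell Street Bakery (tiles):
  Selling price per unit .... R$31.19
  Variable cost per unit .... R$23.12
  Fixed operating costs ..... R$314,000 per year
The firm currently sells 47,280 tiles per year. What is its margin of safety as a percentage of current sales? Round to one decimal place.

Unit CM = price − variable cost = R$31.19 − R$23.12 = R$8.07. Break-even units = R$314,000 ÷ R$8.07 = 38,909.54; break-even revenue = 38,909.54 × R$31.19 = R$1,213,588.60.
Current sales = 47,280 × R$31.19 = R$1,474,663.20.
Margin of safety = (R$1,474,663.20 − R$1,213,588.60) ÷ R$1,474,663.20 = 17.7%.

17.7%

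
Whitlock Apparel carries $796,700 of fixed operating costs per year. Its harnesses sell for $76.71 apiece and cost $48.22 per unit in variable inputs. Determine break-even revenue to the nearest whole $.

$2,145,134

CM per unit = $76.71 − $48.22 = $28.49; CM ratio = $28.49 / $76.71 = 0.3714.
Break-even revenue = fixed costs × price ÷ CM = $796,700 × $76.71 ÷ $28.49 = $2,145,134.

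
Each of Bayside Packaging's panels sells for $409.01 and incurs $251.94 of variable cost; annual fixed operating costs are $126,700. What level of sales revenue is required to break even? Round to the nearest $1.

$329,927

CM per unit = $409.01 − $251.94 = $157.07; CM ratio = $157.07 / $409.01 = 0.3840.
Break-even revenue = fixed costs × price ÷ CM = $126,700 × $409.01 ÷ $157.07 = $329,927.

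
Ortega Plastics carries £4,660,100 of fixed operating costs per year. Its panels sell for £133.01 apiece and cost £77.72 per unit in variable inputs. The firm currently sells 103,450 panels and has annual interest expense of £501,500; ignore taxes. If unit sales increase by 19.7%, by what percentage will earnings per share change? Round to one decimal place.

Total contribution margin = 103,450 × £55.29 = £5,719,750.50.
EBIT = £5,719,750.50 − £4,660,100 = £1,059,650.50.
After interest of £501,500.00, pre-tax earnings = £558,150.50.
Degree of combined leverage = contribution ÷ (EBIT − I) = £5,719,750.50 ÷ £558,150.50 = 10.2477.
EPS therefore changes by 10.2477 × (+19.7%) = +201.9%.

+201.9%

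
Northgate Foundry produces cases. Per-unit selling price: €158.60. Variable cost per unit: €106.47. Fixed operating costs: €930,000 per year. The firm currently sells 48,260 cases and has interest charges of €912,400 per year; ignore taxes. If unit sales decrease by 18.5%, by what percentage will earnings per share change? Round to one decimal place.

Total contribution margin = 48,260 × €52.13 = €2,515,793.80.
Operating income = contribution − fixed costs = €2,515,793.80 − €930,000 = €1,585,793.80.
Interest = €912,400.00, so EBIT − I = €673,393.80.
DCL = total CM / (EBIT − I) = €2,515,793.80 / €673,393.80 = 3.7360.
%ΔEPS = DCL × %ΔSales = 3.7360 × -18.5% = -69.1%.

-69.1%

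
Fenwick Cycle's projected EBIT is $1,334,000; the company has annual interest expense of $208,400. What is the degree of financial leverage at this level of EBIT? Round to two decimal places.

Interest = $208,400.00.
DFL = EBIT ÷ (EBIT − I) = $1,334,000 ÷ ($1,334,000 − $208,400.00) = $1,334,000 ÷ $1,125,600.00 = 1.1851.

1.19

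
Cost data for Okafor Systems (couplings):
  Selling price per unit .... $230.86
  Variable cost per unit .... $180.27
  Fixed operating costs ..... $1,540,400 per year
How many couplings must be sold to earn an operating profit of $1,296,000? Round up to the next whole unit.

Each unit contributes $230.86 − $180.27 = $50.59.
Required volume = (fixed costs + target profit) ÷ CM = ($1,540,400 + $1,296,000) ÷ $50.59 = 56,066.42, so 56,067 couplings.

56,067 couplings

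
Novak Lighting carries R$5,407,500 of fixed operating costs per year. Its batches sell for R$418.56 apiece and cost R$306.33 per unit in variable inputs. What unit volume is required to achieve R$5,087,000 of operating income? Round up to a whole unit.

93,509 batches

Each unit contributes R$418.56 − R$306.33 = R$112.23.
Need Q such that Q × R$112.23 − R$5,407,500 = R$5,087,000, i.e. Q = R$10,494,500 / R$112.23 = 93,508.87 → 93,509.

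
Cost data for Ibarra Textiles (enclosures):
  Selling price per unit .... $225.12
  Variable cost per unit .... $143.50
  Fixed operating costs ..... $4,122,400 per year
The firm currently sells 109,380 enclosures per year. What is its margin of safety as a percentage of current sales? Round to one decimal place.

Contribution margin per unit = $225.12 − $143.50 = $81.62. Break-even units = $4,122,400 ÷ $81.62 = 50,507.23; break-even revenue = 50,507.23 × $225.12 = $11,370,187.31.
Actual sales revenue = 109,380 × $225.12 = $24,623,625.60.
Margin of safety = ($24,623,625.60 − $11,370,187.31) ÷ $24,623,625.60 = 53.8%.

53.8%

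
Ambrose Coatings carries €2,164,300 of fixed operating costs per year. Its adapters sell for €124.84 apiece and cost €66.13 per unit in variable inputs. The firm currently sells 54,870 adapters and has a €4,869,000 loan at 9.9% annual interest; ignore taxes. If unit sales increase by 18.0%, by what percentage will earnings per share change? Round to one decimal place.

+100.8%

Total contribution margin = 54,870 × €58.71 = €3,221,417.70.
Operating income = contribution − fixed costs = €3,221,417.70 − €2,164,300 = €1,057,117.70.
Interest = €482,031.00, so EBIT − I = €575,086.70.
Degree of combined leverage = contribution ÷ (EBIT − I) = €3,221,417.70 ÷ €575,086.70 = 5.6016.
%ΔEPS = DCL × %ΔSales = 5.6016 × +18.0% = +100.8%.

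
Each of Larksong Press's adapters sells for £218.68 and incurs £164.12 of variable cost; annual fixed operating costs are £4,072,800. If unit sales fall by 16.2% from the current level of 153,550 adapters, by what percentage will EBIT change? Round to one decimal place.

Contribution at this volume is 153,550 × £54.56 = £8,377,688.00.
Subtracting fixed costs: EBIT = £8,377,688.00 − £4,072,800 = £4,304,888.00.
DOL = contribution ÷ EBIT = £8,377,688.00 ÷ £4,304,888.00 = 1.9461.
So EBIT moves 1.9461 × (-16.2%) = -31.5%.

-31.5%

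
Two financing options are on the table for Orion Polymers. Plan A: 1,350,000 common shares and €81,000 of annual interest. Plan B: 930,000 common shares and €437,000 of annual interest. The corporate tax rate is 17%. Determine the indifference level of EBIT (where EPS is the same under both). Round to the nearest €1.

€1,225,286

Set EPS_A = EPS_B: (EBIT − €81,000)(1 − 0.17) ÷ 1,350,000 = (EBIT − €437,000)(1 − 0.17) ÷ 930,000.
The (1 − t) factor cancels: (EBIT − 81,000) × 930,000 = (EBIT − 437,000) × 1,350,000.
Solving, EBIT = (437,000·1,350,000 − 81,000·930,000) / (1,350,000 − 930,000) = 514,620,000,000 / 420,000 = 1,225,285.71.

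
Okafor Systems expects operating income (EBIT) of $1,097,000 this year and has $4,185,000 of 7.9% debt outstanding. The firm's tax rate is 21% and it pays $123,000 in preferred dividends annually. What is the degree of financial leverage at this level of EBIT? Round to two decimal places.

Interest = $330,615.00.
Pre-tax preferred-dividend burden = $123,000 ÷ (1 − 0.21) = $155,696.20.
DFL = EBIT ÷ [EBIT − I − D_p/(1−t)] = $1,097,000 ÷ [$1,097,000 − $330,615.00 − $155,696.20] = $1,097,000 ÷ $610,688.80 = 1.7963.

1.80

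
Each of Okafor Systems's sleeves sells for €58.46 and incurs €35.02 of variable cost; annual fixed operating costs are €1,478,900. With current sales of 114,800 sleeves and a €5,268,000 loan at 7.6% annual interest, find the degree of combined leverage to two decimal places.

3.32

Contribution at this volume is 114,800 × €23.44 = €2,690,912.00.
EBIT = €2,690,912.00 − €1,478,900 = €1,212,012.00. Interest = €400,368.00, so EBIT − I = €811,644.00.
Degree of total leverage = total CM / (EBIT − interest) = €2,690,912.00 / €811,644.00 = 3.3154.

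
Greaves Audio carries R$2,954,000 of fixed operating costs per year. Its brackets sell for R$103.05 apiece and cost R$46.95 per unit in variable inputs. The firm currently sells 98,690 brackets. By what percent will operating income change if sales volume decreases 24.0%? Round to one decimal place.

-51.5%

Contribution at this volume is 98,690 × R$56.10 = R$5,536,509.00.
Subtracting fixed costs: EBIT = R$5,536,509.00 − R$2,954,000 = R$2,582,509.00.
DOL = contribution ÷ EBIT = R$5,536,509.00 ÷ R$2,582,509.00 = 2.1438.
Operating income changes by 2.1438 × -24.0% = -51.5%.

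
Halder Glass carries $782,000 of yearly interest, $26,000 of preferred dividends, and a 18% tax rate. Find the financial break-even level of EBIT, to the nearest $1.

Preferred dividends are paid after tax, so their pre-tax equivalent is $26,000 ÷ (1 − 0.18) = $31,707.32.
EPS = 0 when EBIT covers interest plus the pre-tax preferred burden: $782,000 + $31,707.32 = $813,707.32.

$813,707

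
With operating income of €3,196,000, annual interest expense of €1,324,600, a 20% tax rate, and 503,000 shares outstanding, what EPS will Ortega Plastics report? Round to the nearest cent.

Pre-tax income = €3,196,000 − €1,324,600.00 = €1,871,400.00.
After tax at 20%: net income = €1,871,400.00 × 0.80 = €1,497,120.00.
EPS = €1,497,120.00 ÷ 503,000 = €2.98.

€2.98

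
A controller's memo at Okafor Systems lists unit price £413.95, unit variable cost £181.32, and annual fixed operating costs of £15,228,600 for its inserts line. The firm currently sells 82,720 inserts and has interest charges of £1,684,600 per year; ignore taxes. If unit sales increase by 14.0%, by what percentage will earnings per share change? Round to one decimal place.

Total contribution margin = 82,720 × £232.63 = £19,243,153.60.
Operating income = contribution − fixed costs = £19,243,153.60 − £15,228,600 = £4,014,553.60.
Interest = £1,684,600.00, so EBIT − I = £2,329,953.60.
DCL = total CM / (EBIT − I) = £19,243,153.60 / £2,329,953.60 = 8.2590.
EPS therefore changes by 8.2590 × (+14.0%) = +115.6%.

+115.6%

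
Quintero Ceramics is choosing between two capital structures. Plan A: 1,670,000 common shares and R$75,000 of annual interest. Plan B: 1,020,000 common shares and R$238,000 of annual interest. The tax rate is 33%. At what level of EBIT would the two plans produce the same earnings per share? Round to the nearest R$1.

R$493,785

Set EPS_A = EPS_B: (EBIT − R$75,000)(1 − 0.33) ÷ 1,670,000 = (EBIT − R$238,000)(1 − 0.33) ÷ 1,020,000.
Cancelling (1 − t) and cross-multiplying: 1,020,000·(EBIT − 75,000) = 1,670,000·(EBIT − 238,000).
EBIT × (1,670,000 − 1,020,000) = 238,000 × 1,670,000 − 75,000 × 1,020,000 = 320,960,000,000, so EBIT = 320,960,000,000 ÷ 650,000 = 493,784.62.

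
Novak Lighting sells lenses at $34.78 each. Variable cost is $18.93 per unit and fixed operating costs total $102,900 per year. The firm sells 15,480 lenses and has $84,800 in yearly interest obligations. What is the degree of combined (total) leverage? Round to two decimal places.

4.26

Total contribution margin = 15,480 × $15.85 = $245,358.00.
EBIT = $245,358.00 − $102,900 = $142,458.00. Interest = $84,800.00.
DOL = $245,358.00 ÷ $142,458.00 = 1.7223; DFL = $142,458.00 ÷ $57,658.00 = 2.4707.
Combined leverage = 1.7223 × 2.4707 = 4.2553.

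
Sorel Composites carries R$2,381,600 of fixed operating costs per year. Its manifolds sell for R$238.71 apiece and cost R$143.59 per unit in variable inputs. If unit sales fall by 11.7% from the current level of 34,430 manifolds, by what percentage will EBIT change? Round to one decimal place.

Total contribution margin = 34,430 × R$95.12 = R$3,274,981.60.
Operating income = contribution − fixed costs = R$3,274,981.60 − R$2,381,600 = R$893,381.60.
So DOL = total CM / EBIT = R$3,274,981.60 / R$893,381.60 = 3.6658.
Operating income changes by 3.6658 × -11.7% = -42.9%.

-42.9%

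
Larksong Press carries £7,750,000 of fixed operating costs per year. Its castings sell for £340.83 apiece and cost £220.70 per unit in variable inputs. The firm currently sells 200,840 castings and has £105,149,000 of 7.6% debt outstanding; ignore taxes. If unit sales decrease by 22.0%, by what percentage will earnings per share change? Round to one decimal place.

Contribution at this volume is 200,840 × £120.13 = £24,126,909.20.
EBIT = £24,126,909.20 − £7,750,000 = £16,376,909.20.
Interest = £7,991,324.00, so EBIT − I = £8,385,585.20.
DCL = total CM / (EBIT − I) = £24,126,909.20 / £8,385,585.20 = 2.8772.
%ΔEPS = DCL × %ΔSales = 2.8772 × -22.0% = -63.3%.

-63.3%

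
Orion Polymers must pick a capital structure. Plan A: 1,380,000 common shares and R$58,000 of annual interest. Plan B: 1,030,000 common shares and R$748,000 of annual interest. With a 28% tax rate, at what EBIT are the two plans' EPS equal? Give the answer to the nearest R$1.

Set EPS_A = EPS_B: (EBIT − R$58,000)(1 − 0.28) ÷ 1,380,000 = (EBIT − R$748,000)(1 − 0.28) ÷ 1,030,000.
The (1 − t) factor cancels: (EBIT − 58,000) × 1,030,000 = (EBIT − 748,000) × 1,380,000.
Solving, EBIT = (748,000·1,380,000 − 58,000·1,030,000) / (1,380,000 − 1,030,000) = 972,500,000,000 / 350,000 = 2,778,571.43.

R$2,778,571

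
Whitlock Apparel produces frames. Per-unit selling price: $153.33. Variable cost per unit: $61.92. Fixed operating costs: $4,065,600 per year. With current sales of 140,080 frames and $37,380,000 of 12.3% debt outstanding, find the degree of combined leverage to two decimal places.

3.09

Contribution at this volume is 140,080 × $91.41 = $12,804,712.80.
Operating income = contribution − fixed costs = $12,804,712.80 − $4,065,600 = $8,739,112.80. Interest = $4,597,740.00.
DOL = $12,804,712.80 ÷ $8,739,112.80 = 1.4652; DFL = $8,739,112.80 ÷ $4,141,372.80 = 2.1102.
DCL = DOL × DFL = 1.4652 × 2.1102 = 3.0919.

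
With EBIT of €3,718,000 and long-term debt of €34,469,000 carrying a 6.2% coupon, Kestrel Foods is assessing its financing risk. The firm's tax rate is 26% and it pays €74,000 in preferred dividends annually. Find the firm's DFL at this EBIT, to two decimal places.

Interest = €2,137,078.00.
Pre-tax preferred-dividend burden = €74,000 ÷ (1 − 0.26) = €100,000.00.
DFL = EBIT ÷ [EBIT − I − D_p/(1−t)] = €3,718,000 ÷ [€3,718,000 − €2,137,078.00 − €100,000.00] = €3,718,000 ÷ €1,480,922.00 = 2.5106.

2.51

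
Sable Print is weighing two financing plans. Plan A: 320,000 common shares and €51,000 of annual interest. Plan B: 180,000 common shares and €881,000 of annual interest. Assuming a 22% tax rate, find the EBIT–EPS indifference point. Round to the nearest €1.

Set EPS_A = EPS_B: (EBIT − €51,000)(1 − 0.22) ÷ 320,000 = (EBIT − €881,000)(1 − 0.22) ÷ 180,000.
The (1 − t) factor cancels: (EBIT − 51,000) × 180,000 = (EBIT − 881,000) × 320,000.
Solving, EBIT = (881,000·320,000 − 51,000·180,000) / (320,000 − 180,000) = 272,740,000,000 / 140,000 = 1,948,142.86.

€1,948,143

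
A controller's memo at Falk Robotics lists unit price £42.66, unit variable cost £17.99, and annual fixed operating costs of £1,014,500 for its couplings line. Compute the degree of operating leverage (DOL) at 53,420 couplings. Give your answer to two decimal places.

Contribution at this volume is 53,420 × £24.67 = £1,317,871.40.
Subtracting fixed costs: EBIT = £1,317,871.40 − £1,014,500 = £303,371.40.
DOL = contribution ÷ EBIT = £1,317,871.40 ÷ £303,371.40 = 4.3441.

4.34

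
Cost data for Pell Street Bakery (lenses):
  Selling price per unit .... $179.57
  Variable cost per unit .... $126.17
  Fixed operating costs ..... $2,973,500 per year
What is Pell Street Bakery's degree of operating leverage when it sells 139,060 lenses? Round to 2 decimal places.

At 139,060 units, contribution = 139,060 × $53.40 = $7,425,804.00.
Operating income = contribution − fixed costs = $7,425,804.00 − $2,973,500 = $4,452,304.00.
Degree of operating leverage = $7,425,804.00 / $4,452,304.00 = 1.6679.

1.67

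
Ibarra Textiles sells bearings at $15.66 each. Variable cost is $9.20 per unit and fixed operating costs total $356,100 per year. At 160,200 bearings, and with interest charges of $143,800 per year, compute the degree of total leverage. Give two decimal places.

1.93

Contribution at this volume is 160,200 × $6.46 = $1,034,892.00.
Operating income = contribution − fixed costs = $1,034,892.00 − $356,100 = $678,792.00. Interest = $143,800.00.
DOL = $1,034,892.00 ÷ $678,792.00 = 1.5246; DFL = $678,792.00 ÷ $534,992.00 = 1.2688.
Combined leverage = 1.5246 × 1.2688 = 1.9344.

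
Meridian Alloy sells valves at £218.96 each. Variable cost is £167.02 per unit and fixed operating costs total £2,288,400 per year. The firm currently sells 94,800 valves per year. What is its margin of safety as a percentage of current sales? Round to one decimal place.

Each unit contributes £218.96 − £167.02 = £51.94. Break-even units = £2,288,400 ÷ £51.94 = 44,058.53; break-even revenue = 44,058.53 × £218.96 = £9,647,055.53.
Actual sales revenue = 94,800 × £218.96 = £20,757,408.00.
Margin of safety = (£20,757,408.00 − £9,647,055.53) ÷ £20,757,408.00 = 53.5%.

53.5%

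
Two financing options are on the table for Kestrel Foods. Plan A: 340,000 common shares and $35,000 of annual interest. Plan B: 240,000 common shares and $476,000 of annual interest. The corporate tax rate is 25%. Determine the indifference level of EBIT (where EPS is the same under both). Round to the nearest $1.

$1,534,400

Set EPS_A = EPS_B: (EBIT − $35,000)(1 − 0.25) ÷ 340,000 = (EBIT − $476,000)(1 − 0.25) ÷ 240,000.
The (1 − t) factor cancels: (EBIT − 35,000) × 240,000 = (EBIT − 476,000) × 340,000.
Solving, EBIT = (476,000·340,000 − 35,000·240,000) / (340,000 − 240,000) = 153,440,000,000 / 100,000 = 1,534,400.00.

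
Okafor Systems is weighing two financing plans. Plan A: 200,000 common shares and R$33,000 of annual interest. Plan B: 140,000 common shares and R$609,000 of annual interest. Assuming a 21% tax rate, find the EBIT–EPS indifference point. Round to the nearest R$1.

R$1,953,000

At indifference, (EBIT − 33,000)(1 − t)/200,000 = (EBIT − 609,000)(1 − t)/140,000.
The (1 − t) factor cancels: (EBIT − 33,000) × 140,000 = (EBIT − 609,000) × 200,000.
EBIT × (200,000 − 140,000) = 609,000 × 200,000 − 33,000 × 140,000 = 117,180,000,000, so EBIT = 117,180,000,000 ÷ 60,000 = 1,953,000.00.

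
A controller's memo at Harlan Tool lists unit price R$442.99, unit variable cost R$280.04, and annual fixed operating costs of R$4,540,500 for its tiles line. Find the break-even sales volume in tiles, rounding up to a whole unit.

27,865 tiles

Unit CM = price − variable cost = R$442.99 − R$280.04 = R$162.95.
Break-even volume = fixed costs ÷ CM per unit = R$4,540,500 ÷ R$162.95 = 27,864.38, so 27,865 tiles.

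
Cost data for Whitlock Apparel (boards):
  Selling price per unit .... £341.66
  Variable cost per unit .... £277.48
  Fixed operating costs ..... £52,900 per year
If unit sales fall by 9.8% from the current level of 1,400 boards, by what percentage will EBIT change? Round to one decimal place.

At 1,400 units, contribution = 1,400 × £64.18 = £89,852.00.
EBIT = £89,852.00 − £52,900 = £36,952.00.
So DOL = total CM / EBIT = £89,852.00 / £36,952.00 = 2.4316.
So EBIT moves 2.4316 × (-9.8%) = -23.8%.

-23.8%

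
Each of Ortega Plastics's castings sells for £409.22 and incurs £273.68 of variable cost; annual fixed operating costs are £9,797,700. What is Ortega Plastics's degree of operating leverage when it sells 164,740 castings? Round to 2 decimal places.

1.78

Total contribution margin = 164,740 × £135.54 = £22,328,859.60.
Operating income = contribution − fixed costs = £22,328,859.60 − £9,797,700 = £12,531,159.60.
Degree of operating leverage = £22,328,859.60 / £12,531,159.60 = 1.7819.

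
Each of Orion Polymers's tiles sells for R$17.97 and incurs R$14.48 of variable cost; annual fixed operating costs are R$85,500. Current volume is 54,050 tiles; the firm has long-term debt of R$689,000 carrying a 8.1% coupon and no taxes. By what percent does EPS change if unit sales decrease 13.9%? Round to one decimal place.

-55.4%

Contribution at this volume is 54,050 × R$3.49 = R$188,634.50.
EBIT = R$188,634.50 − R$85,500 = R$103,134.50.
After interest of R$55,809.00, pre-tax earnings = R$47,325.50.
DCL = total CM / (EBIT − I) = R$188,634.50 / R$47,325.50 = 3.9859.
%ΔEPS = DCL × %ΔSales = 3.9859 × -13.9% = -55.4%.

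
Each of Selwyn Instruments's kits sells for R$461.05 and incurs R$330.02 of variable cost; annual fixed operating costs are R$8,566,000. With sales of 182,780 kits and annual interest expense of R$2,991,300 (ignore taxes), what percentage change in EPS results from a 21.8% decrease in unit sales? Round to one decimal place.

-42.1%

Total contribution margin = 182,780 × R$131.03 = R$23,949,663.40.
Subtracting fixed costs: EBIT = R$23,949,663.40 − R$8,566,000 = R$15,383,663.40.
Interest = R$2,991,300.00, so EBIT − I = R$12,392,363.40.
Degree of combined leverage = contribution ÷ (EBIT − I) = R$23,949,663.40 ÷ R$12,392,363.40 = 1.9326.
%ΔEPS = DCL × %ΔSales = 1.9326 × -21.8% = -42.1%.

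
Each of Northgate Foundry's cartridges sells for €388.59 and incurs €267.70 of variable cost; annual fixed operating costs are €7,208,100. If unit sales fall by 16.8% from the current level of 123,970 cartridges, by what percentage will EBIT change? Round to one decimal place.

At 123,970 units, contribution = 123,970 × €120.89 = €14,986,733.30.
EBIT = €14,986,733.30 − €7,208,100 = €7,778,633.30.
Degree of operating leverage = €14,986,733.30 / €7,778,633.30 = 1.9267.
Operating income changes by 1.9267 × -16.8% = -32.4%.

-32.4%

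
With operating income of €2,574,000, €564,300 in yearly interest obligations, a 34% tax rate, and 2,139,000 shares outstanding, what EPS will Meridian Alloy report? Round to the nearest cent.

€0.62

Pre-tax income = €2,574,000 − €564,300.00 = €2,009,700.00.
After tax at 34%: net income = €2,009,700.00 × 0.66 = €1,326,402.00.
Per share: €1,326,402.00 / 2,139,000 shares = €0.62.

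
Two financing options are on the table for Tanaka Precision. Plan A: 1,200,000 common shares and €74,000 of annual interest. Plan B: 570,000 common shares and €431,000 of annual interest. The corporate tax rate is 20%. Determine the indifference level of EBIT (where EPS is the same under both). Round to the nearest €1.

Set EPS_A = EPS_B: (EBIT − €74,000)(1 − 0.20) ÷ 1,200,000 = (EBIT − €431,000)(1 − 0.20) ÷ 570,000.
The (1 − t) factor cancels: (EBIT − 74,000) × 570,000 = (EBIT − 431,000) × 1,200,000.
Solving, EBIT = (431,000·1,200,000 − 74,000·570,000) / (1,200,000 − 570,000) = 475,020,000,000 / 630,000 = 754,000.00.

€754,000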